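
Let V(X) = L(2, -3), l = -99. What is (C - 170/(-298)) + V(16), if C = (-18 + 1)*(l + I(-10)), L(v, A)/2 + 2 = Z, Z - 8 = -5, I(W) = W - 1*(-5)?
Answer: 263815/149 ≈ 1770.6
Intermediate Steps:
I(W) = 5 + W (I(W) = W + 5 = 5 + W)
Z = 3 (Z = 8 - 5 = 3)
L(v, A) = 2 (L(v, A) = -4 + 2*3 = -4 + 6 = 2)
C = 1768 (C = (-18 + 1)*(-99 + (5 - 10)) = -17*(-99 - 5) = -17*(-104) = 1768)
V(X) = 2
(C - 170/(-298)) + V(16) = (1768 - 170/(-298)) + 2 = (1768 - 170*(-1/298)) + 2 = (1768 + 85/149) + 2 = 263517/149 + 2 = 263815/149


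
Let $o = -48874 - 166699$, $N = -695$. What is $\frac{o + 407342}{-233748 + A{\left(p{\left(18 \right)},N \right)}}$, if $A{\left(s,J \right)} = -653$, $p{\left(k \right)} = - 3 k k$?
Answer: $- \frac{191769}{234401} \approx -0.81812$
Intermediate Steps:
$p{\left(k \right)} = - 3 k^{2}$
$o = -215573$
$\frac{o + 407342}{-233748 + A{\left(p{\left(18 \right)},N \right)}} = \frac{-215573 + 407342}{-233748 - 653} = \frac{191769}{-234401} = 191769 \left(- \frac{1}{234401}\right) = - \frac{191769}{234401}$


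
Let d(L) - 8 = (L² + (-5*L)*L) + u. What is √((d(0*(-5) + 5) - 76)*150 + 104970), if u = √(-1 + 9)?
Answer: √(79770 + 300*√2) ≈ 283.19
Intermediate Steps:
u = 2*√2 (u = √8 = 2*√2 ≈ 2.8284)
d(L) = 8 - 4*L² + 2*√2 (d(L) = 8 + ((L² + (-5*L)*L) + 2*√2) = 8 + ((L² - 5*L²) + 2*√2) = 8 + (-4*L² + 2*√2) = 8 - 4*L² + 2*√2)
√((d(0*(-5) + 5) - 76)*150 + 104970) = √(((8 - 4*(0*(-5) + 5)² + 2*√2) - 76)*150 + 104970) = √(((8 - 4*(0 + 5)² + 2*√2) - 76)*150 + 104970) = √(((8 - 4*5² + 2*√2) - 76)*150 + 104970) = √(((8 - 4*25 + 2*√2) - 76)*150 + 104970) = √(((8 - 100 + 2*√2) - 76)*150 + 104970) = √(((-92 + 2*√2) - 76)*150 + 104970) = √((-168 + 2*√2)*150 + 104970) = √((-25200 + 300*√2) + 104970) = √(79770 + 300*√2)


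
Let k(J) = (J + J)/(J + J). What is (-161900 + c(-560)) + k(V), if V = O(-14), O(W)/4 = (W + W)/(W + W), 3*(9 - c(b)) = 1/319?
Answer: -154928731/957 ≈ -1.6189e+5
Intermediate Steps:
c(b) = 8612/957 (c(b) = 9 - 1/3/319 = 9 - 1/3*1/319 = 9 - 1/957 = 8612/957)
O(W) = 4 (O(W) = 4*((W + W)/(W + W)) = 4*((2*W)/((2*W))) = 4*((2*W)*(1/(2*W))) = 4*1 = 4)
V = 4
k(J) = 1 (k(J) = (2*J)/((2*J)) = (2*J)*(1/(2*J)) = 1)
(-161900 + c(-560)) + k(V) = (-161900 + 8612/957) + 1 = -154929688/957 + 1 = -154928731/957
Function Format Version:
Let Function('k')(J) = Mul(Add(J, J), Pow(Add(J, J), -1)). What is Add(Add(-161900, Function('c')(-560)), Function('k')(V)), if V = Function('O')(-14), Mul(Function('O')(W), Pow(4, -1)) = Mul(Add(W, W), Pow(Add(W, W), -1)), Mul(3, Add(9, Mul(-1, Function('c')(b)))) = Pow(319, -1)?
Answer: Rational(-154928731, 957) ≈ -1.6189e+5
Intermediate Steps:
Function('c')(b) = Rational(8612, 957) (Function('c')(b) = Add(9, Mul(Rational(-1, 3), Pow(319, -1))) = Add(9, Mul(Rational(-1, 3), Rational(1, 319))) = Add(9, Rational(-1, 957)) = Rational(8612, 957))
Function('O')(W) = 4 (Function('O')(W) = Mul(4, Mul(Add(W, W), Pow(Add(W, W), -1))) = Mul(4, Mul(Mul(2, W), Pow(Mul(2, W), -1))) = Mul(4, Mul(Mul(2, W), Mul(Rational(1, 2), Pow(W, -1)))) = Mul(4, 1) = 4)
V = 4
Function('k')(J) = 1 (Function('k')(J) = Mul(Mul(2, J), Pow(Mul(2, J), -1)) = Mul(Mul(2, J), Mul(Rational(1, 2), Pow(J, -1))) = 1)
Add(Add(-161900, Function('c')(-560)), Function('k')(V)) = Add(Add(-161900, Rational(8612, 957)), 1) = Add(Rational(-154929688, 957), 1) = Rational(-154928731, 957)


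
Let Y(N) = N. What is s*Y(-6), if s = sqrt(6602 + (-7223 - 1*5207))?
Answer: -12*I*sqrt(1457) ≈ -458.05*I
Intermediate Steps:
s = 2*I*sqrt(1457) (s = sqrt(6602 + (-7223 - 5207)) = sqrt(6602 - 12430) = sqrt(-5828) = 2*I*sqrt(1457) ≈ 76.341*I)
s*Y(-6) = (2*I*sqrt(1457))*(-6) = -12*I*sqrt(1457)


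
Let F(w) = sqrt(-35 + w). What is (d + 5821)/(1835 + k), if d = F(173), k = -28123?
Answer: -5821/26288 - sqrt(138)/26288 ≈ -0.22188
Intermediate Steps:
d = sqrt(138) (d = sqrt(-35 + 173) = sqrt(138) ≈ 11.747)
(d + 5821)/(1835 + k) = (sqrt(138) + 5821)/(1835 - 28123) = (5821 + sqrt(138))/(-26288) = (5821 + sqrt(138))*(-1/26288) = -5821/26288 - sqrt(138)/26288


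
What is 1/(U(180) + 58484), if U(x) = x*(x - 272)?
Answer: 1/41924 ≈ 2.3853e-5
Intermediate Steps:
U(x) = x*(-272 + x)
1/(U(180) + 58484) = 1/(180*(-272 + 180) + 58484) = 1/(180*(-92) + 58484) = 1/(-16560 + 58484) = 1/41924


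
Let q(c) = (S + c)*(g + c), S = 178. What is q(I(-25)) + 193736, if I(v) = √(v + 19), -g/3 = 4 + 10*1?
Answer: 186254 + 136*I*√6 ≈ 1.8625e+5 + 333.13*I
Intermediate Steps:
g = -42 (g = -3*(4 + 10*1) = -3*(4 + 10) = -3*14 = -42)
I(v) = √(19 + v)
q(c) = (-42 + c)*(178 + c) (q(c) = (178 + c)*(-42 + c) = (-42 + c)*(178 + c))
q(I(-25)) + 193736 = (-7476 + (√(19 - 25))² + 136*√(19 - 25)) + 193736 = (-7476 + (√(-6))² + 136*√(-6)) + 193736 = (-7476 + (I*√6)² + 136*(I*√6)) + 193736 = (-7476 - 6 + 136*I*√6) + 193736 = (-7482 + 136*I*√6) + 193736 = 186254 + 136*I*√6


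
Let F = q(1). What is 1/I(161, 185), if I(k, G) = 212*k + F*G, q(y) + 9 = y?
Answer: 1/32652 ≈ 3.0626e-5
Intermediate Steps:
q(y) = -9 + y
F = -8 (F = -9 + 1 = -8)
I(k, G) = -8*G + 212*k (I(k, G) = 212*k - 8*G = -8*G + 212*k)
1/I(161, 185) = 1/(-8*185 + 212*161) = 1/(-1480 + 34132) = 1/32652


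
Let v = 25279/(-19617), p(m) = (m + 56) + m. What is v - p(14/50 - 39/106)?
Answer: -1484505314/25992525 ≈ -57.113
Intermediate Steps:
p(m) = 56 + 2*m (p(m) = (56 + m) + m = 56 + 2*m)
v = -25279/19617 (v = 25279*(-1/19617) = -25279/19617 ≈ -1.2886)
v - p(14/50 - 39/106) = -25279/19617 - (56 + 2*(14/50 - 39/106)) = -25279/19617 - (56 + 2*(14*(1/50) - 39*1/106)) = -25279/19617 - (56 + 2*(7/25 - 39/106)) = -25279/19617 - (56 + 2*(-233/2650)) = -25279/19617 - (56 - 233/1325) = -25279/19617 - 1*73967/1325 = -25279/19617 - 73967/1325 = -1484505314/25992525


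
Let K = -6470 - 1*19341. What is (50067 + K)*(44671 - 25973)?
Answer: 453538688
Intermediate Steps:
K = -25811 (K = -6470 - 19341 = -25811)
(50067 + K)*(44671 - 25973) = (50067 - 25811)*(44671 - 25973) = 24256*18698 = 453538688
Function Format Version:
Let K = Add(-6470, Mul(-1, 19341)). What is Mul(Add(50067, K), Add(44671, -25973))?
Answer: 453538688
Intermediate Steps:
K = -25811 (K = Add(-6470, -19341) = -25811)
Mul(Add(50067, K), Add(44671, -25973)) = Mul(Add(50067, -25811), Add(44671, -25973)) = Mul(24256, 18698) = 453538688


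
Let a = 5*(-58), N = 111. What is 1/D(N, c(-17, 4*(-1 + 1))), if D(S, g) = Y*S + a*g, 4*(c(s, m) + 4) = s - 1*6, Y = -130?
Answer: -2/23205 ≈ -8.6188e-5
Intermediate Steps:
a = -290
c(s, m) = -11/2 + s/4 (c(s, m) = -4 + (s - 1*6)/4 = -4 + (s - 6)/4 = -4 + (-6 + s)/4 = -4 + (-3/2 + s/4) = -11/2 + s/4)
D(S, g) = -290*g - 130*S (D(S, g) = -130*S - 290*g = -290*g - 130*S)
1/D(N, c(-17, 4*(-1 + 1))) = 1/(-290*(-11/2 + (¼)*(-17)) - 130*111) = 1/(-290*(-11/2 - 17/4) - 14430) = 1/(-290*(-39/4) - 14430) = 1/(5655/2 - 14430) = 1/(-23205/2) = -2/23205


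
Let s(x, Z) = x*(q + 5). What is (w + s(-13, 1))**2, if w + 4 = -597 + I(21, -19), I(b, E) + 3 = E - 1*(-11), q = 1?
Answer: 476100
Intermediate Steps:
I(b, E) = 8 + E (I(b, E) = -3 + (E - 1*(-11)) = -3 + (E + 11) = -3 + (11 + E) = 8 + E)
s(x, Z) = 6*x (s(x, Z) = x*(1 + 5) = x*6 = 6*x)
w = -612 (w = -4 + (-597 + (8 - 19)) = -4 + (-597 - 11) = -4 - 608 = -612)
(w + s(-13, 1))**2 = (-612 + 6*(-13))**2 = (-612 - 78)**2 = (-690)**2 = 476100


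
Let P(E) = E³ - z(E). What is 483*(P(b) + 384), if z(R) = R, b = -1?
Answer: 185472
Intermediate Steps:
P(E) = E³ - E
483*(P(b) + 384) = 483*(((-1)³ - 1*(-1)) + 384) = 483*((-1 + 1) + 384) = 483*(0 + 384) = 483*384 = 185472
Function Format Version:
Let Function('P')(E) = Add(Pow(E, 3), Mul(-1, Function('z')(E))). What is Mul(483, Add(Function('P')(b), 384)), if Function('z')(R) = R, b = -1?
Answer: 185472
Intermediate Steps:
Function('P')(E) = Add(Pow(E, 3), Mul(-1, E))
Mul(483, Add(Function('P')(b), 384)) = Mul(483, Add(Add(Pow(-1, 3), Mul(-1, -1)), 384)) = Mul(483, Add(Add(-1, 1), 384)) = Mul(483, Add(0, 384)) = Mul(483, 384) = 185472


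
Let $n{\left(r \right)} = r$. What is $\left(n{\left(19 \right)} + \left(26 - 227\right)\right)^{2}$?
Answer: $33124$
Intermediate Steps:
$\left(n{\left(19 \right)} + \left(26 - 227\right)\right)^{2} = \left(19 + \left(26 - 227\right)\right)^{2} = \left(19 - 201\right)^{2} = \left(-182\right)^{2} = 33124$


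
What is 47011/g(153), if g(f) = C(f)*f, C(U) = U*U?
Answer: 47011/3581577 ≈ 0.013126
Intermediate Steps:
C(U) = U²
g(f) = f³ (g(f) = f²*f = f³)
47011/g(153) = 47011/(153³) = 47011/3581577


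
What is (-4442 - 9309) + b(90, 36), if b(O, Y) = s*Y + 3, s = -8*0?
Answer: -13748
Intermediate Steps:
s = 0
b(O, Y) = 3 (b(O, Y) = 0*Y + 3 = 0 + 3 = 3)
(-4442 - 9309) + b(90, 36) = (-4442 - 9309) + 3 = -13751 + 3 = -13748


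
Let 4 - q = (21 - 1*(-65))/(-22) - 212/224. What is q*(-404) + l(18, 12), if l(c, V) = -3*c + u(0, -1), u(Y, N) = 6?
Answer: -558347/154 ≈ -3625.6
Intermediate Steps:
l(c, V) = 6 - 3*c (l(c, V) = -3*c + 6 = 6 - 3*c)
q = 5455/616 (q = 4 - ((21 - 1*(-65))/(-22) - 212/224) = 4 - ((21 + 65)*(-1/22) - 212*1/224) = 4 - (86*(-1/22) - 53/56) = 4 - (-43/11 - 53/56) = 4 - 1*(-2991/616) = 4 + 2991/616 = 5455/616 ≈ 8.8555)
q*(-404) + l(18, 12) = (5455/616)*(-404) + (6 - 3*18) = -550955/154 + (6 - 54) = -550955/154 - 48 = -558347/154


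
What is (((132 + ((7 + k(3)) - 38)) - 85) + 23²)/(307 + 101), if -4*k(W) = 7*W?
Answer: 127/96 ≈ 1.3229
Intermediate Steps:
k(W) = -7*W/4
(((132 + ((7 + k(3)) - 38)) - 85) + 23²)/(307 + 101) = (((132 + ((7 - 7/4*3) - 38)) - 85) + 23²)/(307 + 101) = (((132 + ((7 - 21/4) - 38)) - 85) + 529)/408 = (((132 + (7/4 - 38)) - 85) + 529)*(1/408) = (((132 - 145/4) - 85) + 529)*(1/408) = ((383/4 - 85) + 529)*(1/408) = (43/4 + 529)*(1/408) = (2159/4)*(1/408) = 127/96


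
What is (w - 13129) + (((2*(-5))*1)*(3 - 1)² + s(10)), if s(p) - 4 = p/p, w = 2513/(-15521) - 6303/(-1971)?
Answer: -134206259128/10197297 ≈ -13161.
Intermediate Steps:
w = 30958580/10197297 (w = 2513*(-1/15521) - 6303*(-1/1971) = -2513/15521 + 2101/657 = 30958580/10197297 ≈ 3.0360)
s(p) = 5 (s(p) = 4 + p/p = 4 + 1 = 5)
(w - 13129) + (((2*(-5))*1)*(3 - 1)² + s(10)) = (30958580/10197297 - 13129) + (((2*(-5))*1)*(3 - 1)² + 5) = -133849353733/10197297 + (-10*1*2² + 5) = -133849353733/10197297 + (-10*4 + 5) = -133849353733/10197297 + (-40 + 5) = -133849353733/10197297 - 35 = -134206259128/10197297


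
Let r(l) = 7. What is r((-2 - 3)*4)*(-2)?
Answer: -14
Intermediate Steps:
r((-2 - 3)*4)*(-2) = 7*(-2) = -14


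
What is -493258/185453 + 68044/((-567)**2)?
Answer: -145958057230/59621099517 ≈ -2.4481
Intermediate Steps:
-493258/185453 + 68044/((-567)**2) = -493258*1/185453 + 68044/321489 = -493258/185453 + 68044*(1/321489) = -493258/185453 + 68044/321489 = -145958057230/59621099517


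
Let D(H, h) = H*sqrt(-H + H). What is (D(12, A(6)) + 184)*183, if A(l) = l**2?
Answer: 33672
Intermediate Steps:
D(H, h) = 0 (D(H, h) = H*sqrt(0) = H*0 = 0)
(D(12, A(6)) + 184)*183 = (0 + 184)*183 = 184*183 = 33672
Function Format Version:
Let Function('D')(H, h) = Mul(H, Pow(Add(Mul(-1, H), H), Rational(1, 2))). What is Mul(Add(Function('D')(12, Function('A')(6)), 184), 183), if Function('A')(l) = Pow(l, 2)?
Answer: 33672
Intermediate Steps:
Function('D')(H, h) = 0 (Function('D')(H, h) = Mul(H, Pow(0, Rational(1, 2))) = Mul(H, 0) = 0)
Mul(Add(Function('D')(12, Function('A')(6)), 184), 183) = Mul(Add(0, 184), 183) = Mul(184, 183) = 33672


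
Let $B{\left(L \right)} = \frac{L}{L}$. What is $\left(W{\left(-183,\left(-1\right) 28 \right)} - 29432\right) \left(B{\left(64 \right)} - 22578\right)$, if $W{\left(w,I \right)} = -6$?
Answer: $664621726$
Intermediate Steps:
$B{\left(L \right)} = 1$
$\left(W{\left(-183,\left(-1\right) 28 \right)} - 29432\right) \left(B{\left(64 \right)} - 22578\right) = \left(-6 - 29432\right) \left(1 - 22578\right) = \left(-29438\right) \left(-22577\right) = 664621726$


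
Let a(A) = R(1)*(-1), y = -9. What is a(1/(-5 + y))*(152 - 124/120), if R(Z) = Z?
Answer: -4529/30 ≈ -150.97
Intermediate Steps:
a(A) = -1 (a(A) = 1*(-1) = -1)
a(1/(-5 + y))*(152 - 124/120) = -(152 - 124/120) = -(152 - 124*1/120) = -(152 - 31/30) = -1*4529/30 = -4529/30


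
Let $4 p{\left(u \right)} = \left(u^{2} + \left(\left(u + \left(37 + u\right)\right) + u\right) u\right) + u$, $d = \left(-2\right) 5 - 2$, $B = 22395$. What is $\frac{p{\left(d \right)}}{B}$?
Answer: $\frac{2}{1493} \approx 0.0013396$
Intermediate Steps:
$d = -12$ ($d = -10 - 2 = -12$)
$p{\left(u \right)} = \frac{u}{4} + \frac{u^{2}}{4} + \frac{u \left(37 + 3 u\right)}{4}$ ($p{\left(u \right)} = \frac{\left(u^{2} + \left(\left(u + \left(37 + u\right)\right) + u\right) u\right) + u}{4} = \frac{\left(u^{2} + \left(\left(37 + 2 u\right) + u\right) u\right) + u}{4} = \frac{\left(u^{2} + \left(37 + 3 u\right) u\right) + u}{4} = \frac{\left(u^{2} + u \left(37 + 3 u\right)\right) + u}{4} = \frac{u + u^{2} + u \left(37 + 3 u\right)}{4} = \frac{u}{4} + \frac{u^{2}}{4} + \frac{u \left(37 + 3 u\right)}{4}$)
$\frac{p{\left(d \right)}}{B} = \frac{\frac{1}{2} \left(-12\right) \left(19 + 2 \left(-12\right)\right)}{22395} = \frac{1}{2} \left(-12\right) \left(19 - 24\right) \frac{1}{22395} = \frac{1}{2} \left(-12\right) \left(-5\right) \frac{1}{22395} = 30 \cdot \frac{1}{22395} = \frac{2}{1493}$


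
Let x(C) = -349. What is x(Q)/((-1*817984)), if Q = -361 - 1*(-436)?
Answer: 349/817984 ≈ 0.00042666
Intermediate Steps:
Q = 75 (Q = -361 + 436 = 75)
x(Q)/((-1*817984)) = -349/((-1*817984)) = -349/(-817984) = -349*(-1/817984) = 349/817984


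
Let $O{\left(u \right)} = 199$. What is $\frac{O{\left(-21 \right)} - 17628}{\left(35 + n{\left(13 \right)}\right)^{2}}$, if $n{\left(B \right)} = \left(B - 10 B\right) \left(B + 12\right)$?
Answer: $- \frac{17429}{8352100} \approx -0.0020868$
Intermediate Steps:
$n{\left(B \right)} = - 9 B \left(12 + B\right)$
$\frac{O{\left(-21 \right)} - 17628}{\left(35 + n{\left(13 \right)}\right)^{2}} = \frac{199 - 17628}{\left(35 - 117 \left(12 + 13\right)\right)^{2}} = \frac{199 - 17628}{\left(35 - 117 \cdot 25\right)^{2}} = - \frac{17429}{\left(35 - 2925\right)^{2}} = - \frac{17429}{\left(-2890\right)^{2}} = - \frac{17429}{8352100}$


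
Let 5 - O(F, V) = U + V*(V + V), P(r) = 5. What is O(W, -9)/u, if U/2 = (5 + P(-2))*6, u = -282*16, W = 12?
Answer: 277/4512 ≈ 0.061392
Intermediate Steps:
u = -4512
U = 120 (U = 2*((5 + 5)*6) = 2*(10*6) = 2*60 = 120)
O(F, V) = -115 - 2*V² (O(F, V) = 5 - (120 + V*(V + V)) = 5 - (120 + V*(2*V)) = 5 - (120 + 2*V²) = 5 + (-120 - 2*V²) = -115 - 2*V²)
O(W, -9)/u = (-115 - 2*(-9)²)/(-4512) = (-115 - 2*81)*(-1/4512) = (-115 - 162)*(-1/4512) = -277*(-1/4512) = 277/4512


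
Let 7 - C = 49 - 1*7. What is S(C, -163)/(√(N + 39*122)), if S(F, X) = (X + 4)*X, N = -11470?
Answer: -25917*I*√1678/3356 ≈ -316.34*I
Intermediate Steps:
C = -35 (C = 7 - (49 - 1*7) = 7 - (49 - 7) = 7 - 1*42 = 7 - 42 = -35)
S(F, X) = X*(4 + X) (S(F, X) = (4 + X)*X = X*(4 + X))
S(C, -163)/(√(N + 39*122)) = (-163*(4 - 163))/(√(-11470 + 39*122)) = (-163*(-159))/(√(-11470 + 4758)) = 25917/(√(-6712)) = 25917/((2*I*√1678)) = 25917*(-I*√1678/3356) = -25917*I*√1678/3356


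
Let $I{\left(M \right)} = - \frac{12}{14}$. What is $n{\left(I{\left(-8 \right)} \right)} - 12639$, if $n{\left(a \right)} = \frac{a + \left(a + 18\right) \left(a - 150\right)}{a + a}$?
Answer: $- \frac{155819}{14} \approx -11130.0$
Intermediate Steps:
$I{\left(M \right)} = - \frac{6}{7}$ ($I{\left(M \right)} = \left(-12\right) \frac{1}{14} = - \frac{6}{7}$)
$n{\left(a \right)} = \frac{a + \left(-150 + a\right) \left(18 + a\right)}{2 a}$ ($n{\left(a \right)} = \frac{a + \left(18 + a\right) \left(-150 + a\right)}{2 a} = \left(a + \left(-150 + a\right) \left(18 + a\right)\right) \frac{1}{2 a} = \frac{a + \left(-150 + a\right) \left(18 + a\right)}{2 a}$)
$n{\left(I{\left(-8 \right)} \right)} - 12639 = \frac{-2700 - \frac{6 \left(-131 - \frac{6}{7}\right)}{7}}{2 \left(- \frac{6}{7}\right)} - 12639 = \frac{1}{2} \left(- \frac{7}{6}\right) \left(-2700 - - \frac{5538}{49}\right) - 12639 = \frac{1}{2} \left(- \frac{7}{6}\right) \left(-2700 + \frac{5538}{49}\right) - 12639 = \frac{1}{2} \left(- \frac{7}{6}\right) \left(- \frac{126762}{49}\right) - 12639 = \frac{21127}{14} - 12639 = - \frac{155819}{14}$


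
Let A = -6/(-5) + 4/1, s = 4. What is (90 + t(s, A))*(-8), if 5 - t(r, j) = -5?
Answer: -800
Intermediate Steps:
A = 26/5 (A = -6*(-⅕) + 4*1 = 6/5 + 4 = 26/5 ≈ 5.2000)
t(r, j) = 10 (t(r, j) = 5 - 1*(-5) = 5 + 5 = 10)
(90 + t(s, A))*(-8) = (90 + 10)*(-8) = 100*(-8) = -800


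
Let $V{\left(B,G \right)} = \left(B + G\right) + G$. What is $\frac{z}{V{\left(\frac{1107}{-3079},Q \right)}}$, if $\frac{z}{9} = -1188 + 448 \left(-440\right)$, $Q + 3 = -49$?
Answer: $\frac{5495312988}{321323} \approx 17102.0$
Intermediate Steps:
$Q = -52$ ($Q = -3 - 49 = -52$)
$V{\left(B,G \right)} = B + 2 G$
$z = -1784772$ ($z = 9 \left(-1188 + 448 \left(-440\right)\right) = 9 \left(-1188 - 197120\right) = 9 \left(-198308\right) = -1784772$)
$\frac{z}{V{\left(\frac{1107}{-3079},Q \right)}} = - \frac{1784772}{\frac{1107}{-3079} + 2 \left(-52\right)} = - \frac{1784772}{1107 \left(- \frac{1}{3079}\right) - 104} = - \frac{1784772}{- \frac{1107}{3079} - 104} = - \frac{1784772}{- \frac{321323}{3079}} = \left(-1784772\right) \left(- \frac{3079}{321323}\right) = \frac{5495312988}{321323}$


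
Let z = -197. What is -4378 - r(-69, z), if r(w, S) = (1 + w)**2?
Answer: -9002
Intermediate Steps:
-4378 - r(-69, z) = -4378 - (1 - 69)**2 = -4378 - 1*(-68)**2 = -4378 - 1*4624 = -4378 - 4624 = -9002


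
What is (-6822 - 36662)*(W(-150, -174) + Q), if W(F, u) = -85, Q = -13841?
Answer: 605558184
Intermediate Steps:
(-6822 - 36662)*(W(-150, -174) + Q) = (-6822 - 36662)*(-85 - 13841) = -43484*(-13926) = 605558184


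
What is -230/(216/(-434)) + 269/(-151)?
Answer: 3753679/8154 ≈ 460.35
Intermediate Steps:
-230/(216/(-434)) + 269/(-151) = -230/(216*(-1/434)) + 269*(-1/151) = -230/(-108/217) - 269/151 = -230*(-217/108) - 269/151 = 24955/54 - 269/151 = 3753679/8154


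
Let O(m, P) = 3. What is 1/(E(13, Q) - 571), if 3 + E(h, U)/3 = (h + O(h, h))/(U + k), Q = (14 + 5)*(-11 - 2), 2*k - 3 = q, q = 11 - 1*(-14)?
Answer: -233/135188 ≈ -0.0017235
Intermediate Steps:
q = 25 (q = 11 + 14 = 25)
k = 14 (k = 3/2 + (½)*25 = 3/2 + 25/2 = 14)
Q = -247 (Q = 19*(-13) = -247)
E(h, U) = -9 + 3*(3 + h)/(14 + U) (E(h, U) = -9 + 3*((h + 3)/(U + 14)) = -9 + 3*((3 + h)/(14 + U)) = -9 + 3*(3 + h)/(14 + U))
1/(E(13, Q) - 571) = 1/(3*(-39 + 13 - 3*(-247))/(14 - 247) - 571) = 1/(3*(-39 + 13 + 741)/(-233) - 571) = 1/(3*(-1/233)*715 - 571) = 1/(-2145/233 - 571) = 1/(-135188/233) = -233/135188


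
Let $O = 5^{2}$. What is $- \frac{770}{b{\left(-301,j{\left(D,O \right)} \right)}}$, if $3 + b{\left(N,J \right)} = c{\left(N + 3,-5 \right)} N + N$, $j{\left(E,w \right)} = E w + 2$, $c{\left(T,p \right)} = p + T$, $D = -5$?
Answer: $- \frac{770}{90899} \approx -0.0084709$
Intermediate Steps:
$O = 25$
$c{\left(T,p \right)} = T + p$
$j{\left(E,w \right)} = 2 + E w$
$b{\left(N,J \right)} = -3 + N + N \left(-2 + N\right)$ ($b{\left(N,J \right)} = -3 + \left(\left(\left(N + 3\right) - 5\right) N + N\right) = -3 + \left(\left(\left(3 + N\right) - 5\right) N + N\right) = -3 + \left(\left(-2 + N\right) N + N\right) = -3 + \left(N \left(-2 + N\right) + N\right) = -3 + \left(N + N \left(-2 + N\right)\right) = -3 + N + N \left(-2 + N\right)$)
$- \frac{770}{b{\left(-301,j{\left(D,O \right)} \right)}} = - \frac{770}{-3 + \left(-301\right)^{2} - -301} = - \frac{770}{-3 + 90601 + 301} = - \frac{770}{90899}$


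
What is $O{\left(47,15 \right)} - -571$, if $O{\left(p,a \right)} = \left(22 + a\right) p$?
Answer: $2310$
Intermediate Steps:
$O{\left(p,a \right)} = p \left(22 + a\right)$
$O{\left(47,15 \right)} - -571 = 47 \left(22 + 15\right) - -571 = 47 \cdot 37 + 571 = 1739 + 571 = 2310$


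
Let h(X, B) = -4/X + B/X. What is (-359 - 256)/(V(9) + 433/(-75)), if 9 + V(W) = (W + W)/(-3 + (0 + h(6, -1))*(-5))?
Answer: -322875/344 ≈ -938.59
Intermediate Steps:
V(W) = -9 + 12*W/7 (V(W) = -9 + (W + W)/(-3 + (0 + (-4 - 1)/6)*(-5)) = -9 + (2*W)/(-3 + (0 + (1/6)*(-5))*(-5)) = -9 + (2*W)/(-3 + (0 - 5/6)*(-5)) = -9 + (2*W)/(-3 - 5/6*(-5)) = -9 + (2*W)/(-3 + 25/6) = -9 + (2*W)/(7/6) = -9 + (2*W)*(6/7) = -9 + 12*W/7)
(-359 - 256)/(V(9) + 433/(-75)) = (-359 - 256)/((-9 + (12/7)*9) + 433/(-75)) = -615/((-9 + 108/7) + 433*(-1/75)) = -615/(45/7 - 433/75) = -615/344/525 = -615*525/344 = -322875/344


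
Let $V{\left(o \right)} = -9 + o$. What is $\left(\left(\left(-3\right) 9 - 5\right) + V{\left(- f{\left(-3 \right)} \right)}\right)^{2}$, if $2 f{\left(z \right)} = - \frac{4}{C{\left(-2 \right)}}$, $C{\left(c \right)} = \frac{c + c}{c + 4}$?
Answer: $1764$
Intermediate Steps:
$C{\left(c \right)} = \frac{2 c}{4 + c}$
$f{\left(z \right)} = 1$ ($f{\left(z \right)} = \frac{\left(-4\right) \frac{1}{2 \left(-2\right) \frac{1}{4 - 2}}}{2} = \frac{\left(-4\right) \frac{1}{2 \left(-2\right) \frac{1}{2}}}{2} = \frac{\left(-4\right) \frac{1}{-2}}{2} = \frac{\left(-4\right) \left(- \frac{1}{2}\right)}{2} = \frac{1}{2} \cdot 2 = 1$)
$\left(\left(\left(-3\right) 9 - 5\right) + V{\left(- f{\left(-3 \right)} \right)}\right)^{2} = \left(\left(\left(-3\right) 9 - 5\right) - 10\right)^{2} = \left(\left(-27 - 5\right) - 10\right)^{2} = \left(-32 - 10\right)^{2} = \left(-42\right)^{2} = 1764$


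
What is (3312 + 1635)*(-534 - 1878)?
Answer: -11932164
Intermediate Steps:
(3312 + 1635)*(-534 - 1878) = 4947*(-2412) = -11932164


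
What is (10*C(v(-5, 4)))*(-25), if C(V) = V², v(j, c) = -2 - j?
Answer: -2250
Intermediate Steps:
(10*C(v(-5, 4)))*(-25) = (10*(-2 - 1*(-5))²)*(-25) = (10*(-2 + 5)²)*(-25) = (10*3²)*(-25) = (10*9)*(-25) = 90*(-25) = -2250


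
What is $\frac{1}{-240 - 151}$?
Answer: $- \frac{1}{391} \approx -0.0025575$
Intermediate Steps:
$\frac{1}{-240 - 151} = \frac{1}{-391} = - \frac{1}{391}$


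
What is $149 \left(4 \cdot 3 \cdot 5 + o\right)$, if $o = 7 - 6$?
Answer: $9089$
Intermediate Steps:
$o = 1$ ($o = 7 - 6 = 1$)
$149 \left(4 \cdot 3 \cdot 5 + o\right) = 149 \left(4 \cdot 3 \cdot 5 + 1\right) = 149 \left(12 \cdot 5 + 1\right) = 149 \left(60 + 1\right) = 149 \cdot 61 = 9089$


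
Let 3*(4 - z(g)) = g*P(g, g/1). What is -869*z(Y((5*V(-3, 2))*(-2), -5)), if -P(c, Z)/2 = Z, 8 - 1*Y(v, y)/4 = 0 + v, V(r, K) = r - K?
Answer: -16354580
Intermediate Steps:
Y(v, y) = 32 - 4*v (Y(v, y) = 32 - 4*(0 + v) = 32 - 4*v)
P(c, Z) = -2*Z
z(g) = 4 + 2*g²/3 (z(g) = 4 - g*(-2*g/1)/3 = 4 - g*(-2*g)/3 = 4 - (-2)*g²/3 = 4 + 2*g²/3)
-869*z(Y((5*V(-3, 2))*(-2), -5)) = -869*(4 + 2*(32 - 4*5*(-3 - 1*2)*(-2))²/3) = -869*(4 + 2*(32 - 4*5*(-3 - 2)*(-2))²/3) = -869*(4 + 2*(32 - 4*5*(-5)*(-2))²/3) = -869*(4 + 2*(32 - (-100)*(-2))²/3) = -869*(4 + 2*(32 - 4*50)²/3) = -869*(4 + 2*(32 - 200)²/3) = -869*(4 + (⅔)*(-168)²) = -869*(4 + (⅔)*28224) = -869*(4 + 18816) = -869*18820 = -16354580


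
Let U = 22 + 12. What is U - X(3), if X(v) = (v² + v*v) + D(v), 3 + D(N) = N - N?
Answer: 19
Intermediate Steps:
D(N) = -3 (D(N) = -3 + (N - N) = -3 + 0 = -3)
U = 34
X(v) = -3 + 2*v² (X(v) = (v² + v*v) - 3 = (v² + v²) - 3 = 2*v² - 3 = -3 + 2*v²)
U - X(3) = 34 - (-3 + 2*3²) = 34 - (-3 + 2*9) = 34 - (-3 + 18) = 34 - 1*15 = 34 - 15 = 19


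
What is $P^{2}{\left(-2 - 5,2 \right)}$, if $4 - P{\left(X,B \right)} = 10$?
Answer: $36$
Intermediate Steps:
$P{\left(X,B \right)} = -6$ ($P{\left(X,B \right)} = 4 - 10 = -6$)
$P^{2}{\left(-2 - 5,2 \right)} = \left(-6\right)^{2} = 36$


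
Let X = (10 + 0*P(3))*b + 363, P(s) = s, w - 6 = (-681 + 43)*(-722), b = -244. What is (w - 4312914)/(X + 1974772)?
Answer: -3852272/1972695 ≈ -1.9528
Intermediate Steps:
w = 460642 (w = 6 + (-681 + 43)*(-722) = 6 - 638*(-722) = 6 + 460636 = 460642)
X = -2077 (X = (10 + 0*3)*(-244) + 363 = (10 + 0)*(-244) + 363 = 10*(-244) + 363 = -2440 + 363 = -2077)
(w - 4312914)/(X + 1974772) = (460642 - 4312914)/(-2077 + 1974772) = -3852272/1972695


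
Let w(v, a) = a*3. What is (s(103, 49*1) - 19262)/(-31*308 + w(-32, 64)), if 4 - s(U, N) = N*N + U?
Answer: 10881/4678 ≈ 2.3260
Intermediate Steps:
s(U, N) = 4 - U - N² (s(U, N) = 4 - (N*N + U) = 4 - (N² + U) = 4 - (U + N²) = 4 + (-U - N²) = 4 - U - N²)
w(v, a) = 3*a
(s(103, 49*1) - 19262)/(-31*308 + w(-32, 64)) = ((4 - 1*103 - (49*1)²) - 19262)/(-31*308 + 3*64) = ((4 - 103 - 1*49²) - 19262)/(-9548 + 192) = ((4 - 103 - 1*2401) - 19262)/(-9356) = ((4 - 103 - 2401) - 19262)*(-1/9356) = (-2500 - 19262)*(-1/9356) = -21762*(-1/9356) = 10881/4678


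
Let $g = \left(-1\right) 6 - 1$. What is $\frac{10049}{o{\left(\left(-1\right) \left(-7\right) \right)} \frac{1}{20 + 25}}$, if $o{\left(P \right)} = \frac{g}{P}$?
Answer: $-452205$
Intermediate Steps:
$g = -7$ ($g = -6 - 1 = -7$)
$o{\left(P \right)} = - \frac{7}{P}$
$\frac{10049}{o{\left(\left(-1\right) \left(-7\right) \right)} \frac{1}{20 + 25}} = \frac{10049}{- \frac{7}{\left(-1\right) \left(-7\right)} \frac{1}{20 + 25}} = \frac{10049}{- \frac{7}{7} \cdot \frac{1}{45}} = \frac{10049}{\left(-7\right) \frac{1}{7} \cdot \frac{1}{45}} = \frac{10049}{\left(-1\right) \frac{1}{45}} = \frac{10049}{- \frac{1}{45}} = 10049 \left(-45\right) = -452205$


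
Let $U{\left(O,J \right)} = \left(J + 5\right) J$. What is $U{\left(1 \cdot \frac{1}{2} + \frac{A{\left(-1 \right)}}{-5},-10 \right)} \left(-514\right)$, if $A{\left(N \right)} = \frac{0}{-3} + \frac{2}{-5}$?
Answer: $-25700$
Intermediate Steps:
$A{\left(N \right)} = - \frac{2}{5}$ ($A{\left(N \right)} = 0 \left(- \frac{1}{3}\right) + 2 \left(- \frac{1}{5}\right) = 0 - \frac{2}{5} = - \frac{2}{5}$)
$U{\left(O,J \right)} = J \left(5 + J\right)$ ($U{\left(O,J \right)} = \left(5 + J\right) J = J \left(5 + J\right)$)
$U{\left(1 \cdot \frac{1}{2} + \frac{A{\left(-1 \right)}}{-5},-10 \right)} \left(-514\right) = - 10 \left(5 - 10\right) \left(-514\right) = \left(-10\right) \left(-5\right) \left(-514\right) = 50 \left(-514\right) = -25700$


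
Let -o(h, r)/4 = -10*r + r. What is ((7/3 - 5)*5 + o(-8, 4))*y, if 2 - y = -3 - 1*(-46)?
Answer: -16072/3 ≈ -5357.3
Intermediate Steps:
y = -41 (y = 2 - (-3 - 1*(-46)) = 2 - (-3 + 46) = 2 - 1*43 = 2 - 43 = -41)
o(h, r) = 36*r (o(h, r) = -4*(-10*r + r) = -(-36)*r = 36*r)
((7/3 - 5)*5 + o(-8, 4))*y = ((7/3 - 5)*5 + 36*4)*(-41) = ((7*(⅓) - 5)*5 + 144)*(-41) = ((7/3 - 5)*5 + 144)*(-41) = (-8/3*5 + 144)*(-41) = (-40/3 + 144)*(-41) = (392/3)*(-41) = -16072/3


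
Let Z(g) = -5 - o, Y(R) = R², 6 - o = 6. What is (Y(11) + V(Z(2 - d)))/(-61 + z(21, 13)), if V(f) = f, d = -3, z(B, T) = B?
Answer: -29/10 ≈ -2.9000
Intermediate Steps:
o = 0 (o = 6 - 1*6 = 6 - 6 = 0)
Z(g) = -5 (Z(g) = -5 - 1*0 = -5 + 0 = -5)
(Y(11) + V(Z(2 - d)))/(-61 + z(21, 13)) = (11² - 5)/(-61 + 21) = (121 - 5)/(-40) = 116*(-1/40) = -29/10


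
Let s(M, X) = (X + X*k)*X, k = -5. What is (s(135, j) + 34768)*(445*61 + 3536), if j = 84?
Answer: 200776464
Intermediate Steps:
s(M, X) = -4*X**2 (s(M, X) = (X + X*(-5))*X = (X - 5*X)*X = (-4*X)*X = -4*X**2)
(s(135, j) + 34768)*(445*61 + 3536) = (-4*84**2 + 34768)*(445*61 + 3536) = (-4*7056 + 34768)*(27145 + 3536) = (-28224 + 34768)*30681 = 6544*30681 = 200776464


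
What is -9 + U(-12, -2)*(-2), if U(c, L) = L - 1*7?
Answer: 9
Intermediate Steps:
U(c, L) = -7 + L (U(c, L) = L - 7 = -7 + L)
-9 + U(-12, -2)*(-2) = -9 + (-7 - 2)*(-2) = -9 - 9*(-2) = -9 + 18 = 9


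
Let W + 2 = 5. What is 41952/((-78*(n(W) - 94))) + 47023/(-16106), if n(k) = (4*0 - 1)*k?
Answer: 53317149/20309666 ≈ 2.6252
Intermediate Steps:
W = 3 (W = -2 + 5 = 3)
n(k) = -k (n(k) = (0 - 1)*k = -k)
41952/((-78*(n(W) - 94))) + 47023/(-16106) = 41952/((-78*(-1*3 - 94))) + 47023/(-16106) = 41952/((-78*(-3 - 94))) + 47023*(-1/16106) = 41952/((-78*(-97))) - 47023/16106 = 41952/7566 - 47023/16106 = 41952*(1/7566) - 47023/16106 = 6992/1261 - 47023/16106 = 53317149/20309666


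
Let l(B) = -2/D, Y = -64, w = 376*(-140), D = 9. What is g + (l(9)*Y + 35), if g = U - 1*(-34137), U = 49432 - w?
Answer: 1226324/9 ≈ 1.3626e+5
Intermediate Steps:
w = -52640
l(B) = -2/9
U = 102072 (U = 49432 - 1*(-52640) = 49432 + 52640 = 102072)
g = 136209 (g = 102072 - 1*(-34137) = 102072 + 34137 = 136209)
g + (l(9)*Y + 35) = 136209 + (-2/9*(-64) + 35) = 136209 + (128/9 + 35) = 136209 + 443/9 = 1226324/9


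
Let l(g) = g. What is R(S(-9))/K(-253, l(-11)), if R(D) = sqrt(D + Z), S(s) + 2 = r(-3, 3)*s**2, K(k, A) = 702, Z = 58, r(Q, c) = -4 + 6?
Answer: sqrt(218)/702 ≈ 0.021033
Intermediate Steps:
r(Q, c) = 2
S(s) = -2 + 2*s**2
R(D) = sqrt(58 + D) (R(D) = sqrt(D + 58) = sqrt(58 + D))
R(S(-9))/K(-253, l(-11)) = sqrt(58 + (-2 + 2*(-9)**2))/702 = sqrt(58 + (-2 + 2*81))*(1/702) = sqrt(58 + (-2 + 162))*(1/702) = sqrt(58 + 160)*(1/702) = sqrt(218)*(1/702) = sqrt(218)/702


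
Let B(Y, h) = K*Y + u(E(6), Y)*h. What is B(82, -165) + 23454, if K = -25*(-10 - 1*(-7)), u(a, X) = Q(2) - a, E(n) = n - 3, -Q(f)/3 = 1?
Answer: 30594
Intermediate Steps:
Q(f) = -3 (Q(f) = -3*1 = -3)
E(n) = -3 + n
u(a, X) = -3 - a
K = 75 (K = -25*(-10 + 7) = -25*(-3) = 75)
B(Y, h) = -6*h + 75*Y (B(Y, h) = 75*Y + (-3 - (-3 + 6))*h = 75*Y + (-3 - 1*3)*h = 75*Y + (-3 - 3)*h = 75*Y - 6*h = -6*h + 75*Y)
B(82, -165) + 23454 = (-6*(-165) + 75*82) + 23454 = (990 + 6150) + 23454 = 7140 + 23454 = 30594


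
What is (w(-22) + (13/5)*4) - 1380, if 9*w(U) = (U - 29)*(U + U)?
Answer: -16804/15 ≈ -1120.3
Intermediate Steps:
w(U) = 2*U*(-29 + U)/9 (w(U) = ((U - 29)*(U + U))/9 = ((-29 + U)*(2*U))/9 = (2*U*(-29 + U))/9 = 2*U*(-29 + U)/9)
(w(-22) + (13/5)*4) - 1380 = ((2/9)*(-22)*(-29 - 22) + (13/5)*4) - 1380 = ((2/9)*(-22)*(-51) + (13*(1/5))*4) - 1380 = (748/3 + (13/5)*4) - 1380 = (748/3 + 52/5) - 1380 = 3896/15 - 1380 = -16804/15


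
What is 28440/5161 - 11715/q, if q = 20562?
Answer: 174774055/35373494 ≈ 4.9408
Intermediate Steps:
28440/5161 - 11715/q = 28440/5161 - 11715/20562 = 28440*(1/5161) - 11715*1/20562 = 28440/5161 - 3905/6854 = 174774055/35373494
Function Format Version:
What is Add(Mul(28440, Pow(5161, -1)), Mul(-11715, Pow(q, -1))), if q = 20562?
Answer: Rational(174774055, 35373494) ≈ 4.9408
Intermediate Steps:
Add(Mul(28440, Pow(5161, -1)), Mul(-11715, Pow(q, -1))) = Add(Mul(28440, Pow(5161, -1)), Mul(-11715, Pow(20562, -1))) = Add(Mul(28440, Rational(1, 5161)), Mul(-11715, Rational(1, 20562))) = Add(Rational(28440, 5161), Rational(-3905, 6854)) = Rational(174774055, 35373494)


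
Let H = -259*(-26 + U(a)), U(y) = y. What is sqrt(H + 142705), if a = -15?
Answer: 6*sqrt(4259) ≈ 391.57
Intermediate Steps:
H = 10619 (H = -259*(-26 - 15) = -259*(-41) = 10619)
sqrt(H + 142705) = sqrt(10619 + 142705) = sqrt(153324) = 6*sqrt(4259)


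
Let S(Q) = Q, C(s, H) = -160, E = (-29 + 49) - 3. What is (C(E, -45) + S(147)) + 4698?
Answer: 4685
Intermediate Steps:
E = 17 (E = 20 - 3 = 17)
(C(E, -45) + S(147)) + 4698 = (-160 + 147) + 4698 = -13 + 4698 = 4685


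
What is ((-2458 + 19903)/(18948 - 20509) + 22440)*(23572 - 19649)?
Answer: 137349702585/1561 ≈ 8.7988e+7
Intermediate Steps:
((-2458 + 19903)/(18948 - 20509) + 22440)*(23572 - 19649) = (17445/(-1561) + 22440)*3923 = (17445*(-1/1561) + 22440)*3923 = (-17445/1561 + 22440)*3923 = (35011395/1561)*3923 = 137349702585/1561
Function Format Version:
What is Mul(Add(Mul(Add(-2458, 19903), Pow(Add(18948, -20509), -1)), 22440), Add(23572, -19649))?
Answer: Rational(137349702585, 1561) ≈ 8.7988e+7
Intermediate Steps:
Mul(Add(Mul(Add(-2458, 19903), Pow(Add(18948, -20509), -1)), 22440), Add(23572, -19649)) = Mul(Add(Mul(17445, Pow(-1561, -1)), 22440), 3923) = Mul(Add(Mul(17445, Rational(-1, 1561)), 22440), 3923) = Mul(Add(Rational(-17445, 1561), 22440), 3923) = Mul(Rational(35011395, 1561), 3923) = Rational(137349702585, 1561)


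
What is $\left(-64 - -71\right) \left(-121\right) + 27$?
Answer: $-820$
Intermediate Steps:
$\left(-64 - -71\right) \left(-121\right) + 27 = \left(-64 + 71\right) \left(-121\right) + 27 = 7 \left(-121\right) + 27 = -847 + 27 = -820$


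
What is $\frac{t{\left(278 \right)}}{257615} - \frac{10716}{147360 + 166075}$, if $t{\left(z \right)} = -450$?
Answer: $- \frac{580329618}{16149111505} \approx -0.035936$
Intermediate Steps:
$\frac{t{\left(278 \right)}}{257615} - \frac{10716}{147360 + 166075} = - \frac{450}{257615} - \frac{10716}{147360 + 166075} = \left(-450\right) \frac{1}{257615} - \frac{10716}{313435} = - \frac{90}{51523} - \frac{10716}{313435} = - \frac{580329618}{16149111505}$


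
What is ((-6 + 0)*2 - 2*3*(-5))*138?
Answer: 2484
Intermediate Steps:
((-6 + 0)*2 - 2*3*(-5))*138 = (-6*2 - 6*(-5))*138 = (-12 + 30)*138 = 18*138 = 2484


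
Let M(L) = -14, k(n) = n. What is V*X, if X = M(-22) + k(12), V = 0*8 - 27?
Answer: 54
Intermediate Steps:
V = -27 (V = 0 - 27 = -27)
X = -2 (X = -14 + 12 = -2)
V*X = -27*(-2) = 54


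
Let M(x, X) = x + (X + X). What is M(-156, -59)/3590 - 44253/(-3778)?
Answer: 78916549/6781510 ≈ 11.637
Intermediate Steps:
M(x, X) = x + 2*X
M(-156, -59)/3590 - 44253/(-3778) = (-156 + 2*(-59))/3590 - 44253/(-3778) = (-156 - 118)*(1/3590) - 44253*(-1/3778) = -274*1/3590 + 44253/3778 = -137/1795 + 44253/3778 = 78916549/6781510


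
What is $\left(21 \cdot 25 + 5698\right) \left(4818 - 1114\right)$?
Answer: $23049992$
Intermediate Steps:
$\left(21 \cdot 25 + 5698\right) \left(4818 - 1114\right) = \left(525 + 5698\right) 3704 = 6223 \cdot 3704 = 23049992$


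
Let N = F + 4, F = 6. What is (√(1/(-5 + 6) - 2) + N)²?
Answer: (10 + I)² ≈ 99.0 + 20.0*I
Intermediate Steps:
N = 10 (N = 6 + 4 = 10)
(√(1/(-5 + 6) - 2) + N)² = (√(1/(-5 + 6) - 2) + 10)² = (√(1/1 - 2) + 10)² = (√(1 - 2) + 10)² = (√(-1) + 10)² = (I + 10)² = (10 + I)²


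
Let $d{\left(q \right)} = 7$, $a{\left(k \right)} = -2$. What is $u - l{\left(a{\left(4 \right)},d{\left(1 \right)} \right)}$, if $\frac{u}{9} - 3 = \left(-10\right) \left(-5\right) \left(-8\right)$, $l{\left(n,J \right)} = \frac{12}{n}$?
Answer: $-3567$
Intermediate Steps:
$u = -3573$ ($u = 27 + 9 \left(-10\right) \left(-5\right) \left(-8\right) = 27 + 9 \cdot 50 \left(-8\right) = 27 + 9 \left(-400\right) = 27 - 3600 = -3573$)
$u - l{\left(a{\left(4 \right)},d{\left(1 \right)} \right)} = -3573 - \frac{12}{-2} = -3573 - 12 \left(- \frac{1}{2}\right) = -3573 - -6 = -3573 + 6 = -3567$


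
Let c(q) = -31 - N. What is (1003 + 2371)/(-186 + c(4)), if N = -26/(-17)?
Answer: -57358/3715 ≈ -15.440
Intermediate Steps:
N = 26/17 (N = -26*(-1/17) = 26/17 ≈ 1.5294)
c(q) = -553/17 (c(q) = -31 - 1*26/17 = -31 - 26/17 = -553/17)
(1003 + 2371)/(-186 + c(4)) = (1003 + 2371)/(-186 - 553/17) = 3374/(-3715/17) = 3374*(-17/3715) = -57358/3715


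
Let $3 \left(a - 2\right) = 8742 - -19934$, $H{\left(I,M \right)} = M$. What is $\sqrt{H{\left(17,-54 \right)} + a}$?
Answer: $\frac{2 \sqrt{21390}}{3} \approx 97.502$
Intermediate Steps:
$a = \frac{28682}{3}$ ($a = 2 + \frac{8742 - -19934}{3} = 2 + \frac{8742 + 19934}{3} = 2 + \frac{1}{3} \cdot 28676 = 2 + \frac{28676}{3} = \frac{28682}{3} \approx 9560.7$)
$\sqrt{H{\left(17,-54 \right)} + a} = \sqrt{-54 + \frac{28682}{3}} = \sqrt{\frac{28520}{3}} = \frac{2 \sqrt{21390}}{3}$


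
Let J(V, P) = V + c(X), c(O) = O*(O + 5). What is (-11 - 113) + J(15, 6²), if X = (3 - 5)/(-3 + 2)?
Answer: -95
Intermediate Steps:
X = 2 (X = -2/(-1) = -2*(-1) = 2)
c(O) = O*(5 + O)
J(V, P) = 14 + V (J(V, P) = V + 2*(5 + 2) = V + 2*7 = V + 14 = 14 + V)
(-11 - 113) + J(15, 6²) = (-11 - 113) + (14 + 15) = -124 + 29 = -95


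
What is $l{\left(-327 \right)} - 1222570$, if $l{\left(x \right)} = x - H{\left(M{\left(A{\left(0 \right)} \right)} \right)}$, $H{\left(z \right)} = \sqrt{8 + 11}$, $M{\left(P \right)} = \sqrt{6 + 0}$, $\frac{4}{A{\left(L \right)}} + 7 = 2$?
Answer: $-1222897 - \sqrt{19} \approx -1.2229 \cdot 10^{6}$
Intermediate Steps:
$A{\left(L \right)} = - \frac{4}{5}$ ($A{\left(L \right)} = \frac{4}{-7 + 2} = \frac{4}{-5} = 4 \left(- \frac{1}{5}\right) = - \frac{4}{5}$)
$M{\left(P \right)} = \sqrt{6}$
$H{\left(z \right)} = \sqrt{19}$
$l{\left(x \right)} = x - \sqrt{19}$
$l{\left(-327 \right)} - 1222570 = \left(-327 - \sqrt{19}\right) - 1222570 = -1222897 - \sqrt{19}$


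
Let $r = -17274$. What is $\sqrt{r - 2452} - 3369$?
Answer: $-3369 + i \sqrt{19726} \approx -3369.0 + 140.45 i$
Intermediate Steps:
$\sqrt{r - 2452} - 3369 = \sqrt{-17274 - 2452} - 3369 = \sqrt{-19726} - 3369 = i \sqrt{19726} - 3369 = -3369 + i \sqrt{19726}$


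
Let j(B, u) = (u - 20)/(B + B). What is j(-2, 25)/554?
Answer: -5/2216 ≈ -0.0022563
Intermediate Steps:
j(B, u) = (-20 + u)/(2*B) (j(B, u) = (-20 + u)/((2*B)) = (-20 + u)*(1/(2*B)) = (-20 + u)/(2*B))
j(-2, 25)/554 = ((½)*(-20 + 25)/(-2))/554 = ((½)*(-½)*5)*(1/554) = -5/4*1/554 = -5/2216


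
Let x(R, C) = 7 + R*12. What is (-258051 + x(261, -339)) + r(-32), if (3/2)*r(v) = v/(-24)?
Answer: -2294200/9 ≈ -2.5491e+5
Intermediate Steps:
r(v) = -v/36 (r(v) = 2*(v/(-24))/3 = 2*(v*(-1/24))/3 = 2*(-v/24)/3 = -v/36)
x(R, C) = 7 + 12*R
(-258051 + x(261, -339)) + r(-32) = (-258051 + (7 + 12*261)) - 1/36*(-32) = (-258051 + (7 + 3132)) + 8/9 = (-258051 + 3139) + 8/9 = -254912 + 8/9 = -2294200/9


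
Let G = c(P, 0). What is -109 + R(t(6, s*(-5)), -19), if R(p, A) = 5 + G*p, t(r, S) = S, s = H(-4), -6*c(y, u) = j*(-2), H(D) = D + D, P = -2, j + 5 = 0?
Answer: -512/3 ≈ -170.67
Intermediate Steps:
j = -5 (j = -5 + 0 = -5)
H(D) = 2*D
c(y, u) = -5/3 (c(y, u) = -(-5)*(-2)/6 = -⅙*10 = -5/3)
s = -8 (s = 2*(-4) = -8)
G = -5/3 ≈ -1.6667
R(p, A) = 5 - 5*p/3
-109 + R(t(6, s*(-5)), -19) = -109 + (5 - (-40)*(-5)/3) = -109 + (5 - 5/3*40) = -109 + (5 - 200/3) = -109 - 185/3 = -512/3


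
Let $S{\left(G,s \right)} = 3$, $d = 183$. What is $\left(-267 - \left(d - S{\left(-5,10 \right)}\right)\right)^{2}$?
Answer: $199809$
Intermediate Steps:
$\left(-267 - \left(d - S{\left(-5,10 \right)}\right)\right)^{2} = \left(-267 + \left(3 - 183\right)\right)^{2} = \left(-267 - 180\right)^{2} = \left(-447\right)^{2} = 199809$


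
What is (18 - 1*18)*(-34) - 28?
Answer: -28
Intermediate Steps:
(18 - 1*18)*(-34) - 28 = (18 - 18)*(-34) - 28 = 0*(-34) - 28 = 0 - 28 = -28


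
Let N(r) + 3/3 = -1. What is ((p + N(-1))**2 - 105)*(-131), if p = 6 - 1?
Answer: 12576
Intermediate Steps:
N(r) = -2 (N(r) = -1 - 1 = -2)
p = 5
((p + N(-1))**2 - 105)*(-131) = ((5 - 2)**2 - 105)*(-131) = (3**2 - 105)*(-131) = (9 - 105)*(-131) = -96*(-131) = 12576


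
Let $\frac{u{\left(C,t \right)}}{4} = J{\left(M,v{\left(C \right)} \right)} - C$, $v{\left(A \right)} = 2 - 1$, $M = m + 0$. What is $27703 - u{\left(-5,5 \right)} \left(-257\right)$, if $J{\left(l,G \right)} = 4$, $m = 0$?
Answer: $36955$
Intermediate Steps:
$M = 0$ ($M = 0 + 0 = 0$)
$v{\left(A \right)} = 1$
$u{\left(C,t \right)} = 16 - 4 C$ ($u{\left(C,t \right)} = 4 \left(4 - C\right) = 16 - 4 C$)
$27703 - u{\left(-5,5 \right)} \left(-257\right) = 27703 - \left(16 - -20\right) \left(-257\right) = 27703 - \left(16 + 20\right) \left(-257\right) = 27703 - 36 \left(-257\right) = 27703 - -9252 = 27703 + 9252 = 36955$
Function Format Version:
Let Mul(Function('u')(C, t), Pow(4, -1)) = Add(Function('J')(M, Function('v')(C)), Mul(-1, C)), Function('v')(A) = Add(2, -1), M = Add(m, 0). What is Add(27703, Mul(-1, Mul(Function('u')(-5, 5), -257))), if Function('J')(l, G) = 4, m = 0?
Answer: 36955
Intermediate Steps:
M = 0 (M = Add(0, 0) = 0)
Function('v')(A) = 1
Function('u')(C, t) = Add(16, Mul(-4, C)) (Function('u')(C, t) = Mul(4, Add(4, Mul(-1, C))) = Add(16, Mul(-4, C)))
Add(27703, Mul(-1, Mul(Function('u')(-5, 5), -257))) = Add(27703, Mul(-1, Mul(Add(16, Mul(-4, -5)), -257))) = Add(27703, Mul(-1, Mul(Add(16, 20), -257))) = Add(27703, Mul(-1, Mul(36, -257))) = Add(27703, Mul(-1, -9252)) = Add(27703, 9252) = 36955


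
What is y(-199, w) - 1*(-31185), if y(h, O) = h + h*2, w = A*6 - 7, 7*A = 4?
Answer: 30588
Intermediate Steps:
A = 4/7 (A = (⅐)*4 = 4/7 ≈ 0.57143)
w = -25/7 (w = (4/7)*6 - 7 = 24/7 - 7 = -25/7 ≈ -3.5714)
y(h, O) = 3*h (y(h, O) = h + 2*h = 3*h)
y(-199, w) - 1*(-31185) = 3*(-199) - 1*(-31185) = -597 + 31185 = 30588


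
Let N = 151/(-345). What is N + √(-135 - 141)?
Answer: -151/345 + 2*I*√69 ≈ -0.43768 + 16.613*I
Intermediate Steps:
N = -151/345 (N = 151*(-1/345) = -151/345 ≈ -0.43768)
N + √(-135 - 141) = -151/345 + √(-135 - 141) = -151/345 + √(-276) = -151/345 + 2*I*√69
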